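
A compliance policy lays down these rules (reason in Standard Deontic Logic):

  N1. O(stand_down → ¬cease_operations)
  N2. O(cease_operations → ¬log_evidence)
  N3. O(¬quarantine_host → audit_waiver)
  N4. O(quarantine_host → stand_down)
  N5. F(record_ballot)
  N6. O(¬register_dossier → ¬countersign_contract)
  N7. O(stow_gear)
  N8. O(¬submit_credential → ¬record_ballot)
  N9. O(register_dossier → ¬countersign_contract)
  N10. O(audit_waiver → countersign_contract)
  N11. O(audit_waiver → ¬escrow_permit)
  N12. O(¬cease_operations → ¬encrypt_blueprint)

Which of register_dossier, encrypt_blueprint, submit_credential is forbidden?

encrypt_blueprint

By case analysis on ¬register_dossier: premise 6 gives O(¬register_dossier → ¬countersign_contract) and premise 9 gives O(register_dossier → ¬countersign_contract), so O(¬countersign_contract) either way.
Premise 10 is O(audit_waiver → countersign_contract); contrapositively O(¬countersign_contract → ¬audit_waiver). Since O(¬countersign_contract) holds, K gives O(¬audit_waiver).
Premise 3 is O(¬quarantine_host → audit_waiver); contrapositively O(¬audit_waiver → quarantine_host). Since O(¬audit_waiver) holds, K gives O(quarantine_host).
Applying K to premise 4 (O(quarantine_host → stand_down)) and O(quarantine_host) yields O(stand_down).
From O(stand_down) and premise 1, O(stand_down → ¬cease_operations), we obtain O(¬cease_operations).
Premise 12 is O(¬cease_operations → ¬encrypt_blueprint); since O(¬cease_operations), deontic closure gives O(¬encrypt_blueprint).
So O(¬encrypt_blueprint) holds, i.e. encrypt_blueprint is forbidden. None of the other listed options is forbidden under the premises.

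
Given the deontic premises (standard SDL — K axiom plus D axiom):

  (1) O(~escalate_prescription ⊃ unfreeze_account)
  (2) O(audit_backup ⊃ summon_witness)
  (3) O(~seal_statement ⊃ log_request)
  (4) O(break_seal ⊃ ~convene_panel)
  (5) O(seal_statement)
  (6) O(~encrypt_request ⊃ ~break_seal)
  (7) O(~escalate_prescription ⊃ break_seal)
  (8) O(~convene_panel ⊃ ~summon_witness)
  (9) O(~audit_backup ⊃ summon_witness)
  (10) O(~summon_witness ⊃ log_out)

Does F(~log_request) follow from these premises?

Premise 3 is O(~seal_statement ⊃ log_request), but O(~seal_statement) is not derivable from the premises, so it does not yield O(log_request).
No other premise forces O(log_request). An ideal world satisfying every premise can still have ~log_request true, so F(~log_request) is not derivable.

No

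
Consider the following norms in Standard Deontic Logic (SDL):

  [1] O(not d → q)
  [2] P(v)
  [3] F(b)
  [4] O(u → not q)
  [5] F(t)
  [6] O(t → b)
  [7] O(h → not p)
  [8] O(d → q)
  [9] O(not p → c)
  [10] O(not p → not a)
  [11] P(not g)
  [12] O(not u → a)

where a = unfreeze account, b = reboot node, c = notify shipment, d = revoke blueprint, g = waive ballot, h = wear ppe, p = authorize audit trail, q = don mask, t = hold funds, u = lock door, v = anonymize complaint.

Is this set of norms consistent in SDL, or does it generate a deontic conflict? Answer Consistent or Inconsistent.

Premise 6 is O(t → b), but O(t) is not derivable from the premises, so it does not yield O(b).
So O(b) is not derivable, and the apparent clash with O(not b) does not arise.
A world satisfying every obligation exists (e.g. a=true, b=false, c=false, d=false, g=false, h=false, p=true, q=true, t=false, u=false, v=false); no atom is both obligatory and forbidden, so the set is consistent.

Consistent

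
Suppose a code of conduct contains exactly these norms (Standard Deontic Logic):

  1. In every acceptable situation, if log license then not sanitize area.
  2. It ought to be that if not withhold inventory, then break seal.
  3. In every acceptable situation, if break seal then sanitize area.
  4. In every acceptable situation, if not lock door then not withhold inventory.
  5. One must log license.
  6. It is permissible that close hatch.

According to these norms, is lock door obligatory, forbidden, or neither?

Obligatory

Premise 5 gives O(log_license).
From O(log_license) and premise 1, O(log_license → ¬sanitize_area), we obtain O(¬sanitize_area).
The contrapositive of premise 3 (O(break_seal → sanitize_area)) is O(¬sanitize_area → ¬break_seal), and O(¬sanitize_area) is already established, so O(¬break_seal).
Premise 2, O(¬withhold_inventory → break_seal), contraposes to O(¬break_seal → withhold_inventory); with O(¬break_seal) we get O(withhold_inventory).
Premise 4 is O(¬lock_door → ¬withhold_inventory); contrapositively O(withhold_inventory → lock_door). Since O(withhold_inventory) holds, K gives O(lock_door).
Premise 6 does not contribute to this derivation.
Hence lock_door is obligatory.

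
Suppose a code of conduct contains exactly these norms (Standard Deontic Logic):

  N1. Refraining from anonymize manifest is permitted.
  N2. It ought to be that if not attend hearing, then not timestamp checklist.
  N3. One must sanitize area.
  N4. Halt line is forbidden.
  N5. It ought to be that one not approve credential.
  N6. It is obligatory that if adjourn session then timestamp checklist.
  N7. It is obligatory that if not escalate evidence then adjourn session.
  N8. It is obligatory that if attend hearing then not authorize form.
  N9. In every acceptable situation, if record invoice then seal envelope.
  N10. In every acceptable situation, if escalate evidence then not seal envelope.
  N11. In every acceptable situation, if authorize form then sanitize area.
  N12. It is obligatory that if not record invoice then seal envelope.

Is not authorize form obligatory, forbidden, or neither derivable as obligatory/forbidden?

Obligatory

Premises 9 and 12 are O(record_invoice → seal_envelope) and O(¬record_invoice → seal_envelope); every ideal world satisfies record_invoice or ¬record_invoice, so in either case seal_envelope holds — hence O(seal_envelope).
The contrapositive of premise 10 (O(escalate_evidence → ¬seal_envelope)) is O(seal_envelope → ¬escalate_evidence), and O(seal_envelope) is already established, so O(¬escalate_evidence).
From O(¬escalate_evidence) and premise 7, O(¬escalate_evidence → adjourn_session), we obtain O(adjourn_session).
Premise 6 is O(adjourn_session → timestamp_checklist); since O(adjourn_session), deontic closure gives O(timestamp_checklist).
The contrapositive of premise 2 (O(¬attend_hearing → ¬timestamp_checklist)) is O(timestamp_checklist → attend_hearing), and O(timestamp_checklist) is already established, so O(attend_hearing).
From O(attend_hearing) and premise 8, O(attend_hearing → ¬authorize_form), we obtain O(¬authorize_form).
Premises 1, 3, 4, 5, 11 do not contribute to this derivation.
Hence ¬authorize_form is obligatory.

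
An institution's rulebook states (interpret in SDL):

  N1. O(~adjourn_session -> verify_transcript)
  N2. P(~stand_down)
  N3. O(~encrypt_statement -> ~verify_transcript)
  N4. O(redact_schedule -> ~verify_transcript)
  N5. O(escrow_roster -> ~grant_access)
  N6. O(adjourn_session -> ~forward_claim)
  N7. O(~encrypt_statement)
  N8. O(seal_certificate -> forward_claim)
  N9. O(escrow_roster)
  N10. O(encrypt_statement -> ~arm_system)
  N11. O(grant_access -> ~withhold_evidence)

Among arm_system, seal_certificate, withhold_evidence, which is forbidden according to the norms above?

Premise 7 states O(~encrypt_statement) outright.
Applying K to premise 3 (O(~encrypt_statement -> ~verify_transcript)) and O(~encrypt_statement) yields O(~verify_transcript).
Premise 1 is O(~adjourn_session -> verify_transcript); contrapositively O(~verify_transcript -> adjourn_session). Since O(~verify_transcript) holds, K gives O(adjourn_session).
Premise 6 is O(adjourn_session -> ~forward_claim); since O(adjourn_session), deontic closure gives O(~forward_claim).
Premise 8 is O(seal_certificate -> forward_claim); contrapositively O(~forward_claim -> ~seal_certificate). Since O(~forward_claim) holds, K gives O(~seal_certificate).
So O(~seal_certificate) holds, i.e. seal_certificate is forbidden. None of the other listed options is forbidden under the premises.

seal_certificate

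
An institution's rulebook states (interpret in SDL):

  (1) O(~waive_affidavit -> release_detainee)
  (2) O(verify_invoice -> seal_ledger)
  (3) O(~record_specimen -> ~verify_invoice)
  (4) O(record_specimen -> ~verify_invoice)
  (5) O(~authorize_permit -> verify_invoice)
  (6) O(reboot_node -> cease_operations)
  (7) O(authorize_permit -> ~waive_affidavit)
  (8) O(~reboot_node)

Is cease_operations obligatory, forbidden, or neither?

Neither

Premise 6 is O(reboot_node -> cease_operations), but O(reboot_node) is not derivable from the premises, so it does not yield O(cease_operations).
No premise or chain of K-axiom applications forces O(cease_operations), and none forces O(~cease_operations). So cease_operations is neither obligatory nor forbidden under these norms.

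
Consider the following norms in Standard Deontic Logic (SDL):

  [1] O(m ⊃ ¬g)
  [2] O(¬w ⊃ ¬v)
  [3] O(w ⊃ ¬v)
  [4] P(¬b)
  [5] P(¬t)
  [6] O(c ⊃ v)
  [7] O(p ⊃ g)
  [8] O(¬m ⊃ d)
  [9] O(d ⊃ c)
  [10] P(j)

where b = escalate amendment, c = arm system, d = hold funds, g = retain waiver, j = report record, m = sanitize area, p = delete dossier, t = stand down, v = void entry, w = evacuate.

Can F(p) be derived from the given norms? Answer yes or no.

Yes

By case analysis on ¬w: premise 2 gives O(¬w ⊃ ¬v) and premise 3 gives O(w ⊃ ¬v), so O(¬v) either way.
Premise 6, O(c ⊃ v), contraposes to O(¬v ⊃ ¬c); with O(¬v) we get O(¬c).
Premise 9 is O(d ⊃ c); contrapositively O(¬c ⊃ ¬d). Since O(¬c) holds, K gives O(¬d).
Premise 8 is O(¬m ⊃ d); contrapositively O(¬d ⊃ m). Since O(¬d) holds, K gives O(m).
Applying K to premise 1 (O(m ⊃ ¬g)) and O(m) yields O(¬g).
Premise 7 is O(p ⊃ g); contrapositively O(¬g ⊃ ¬p). Since O(¬g) holds, K gives O(¬p).
Premises 4, 5, 10 do not contribute to this derivation.
So O(¬p) holds, i.e. F(p). The claim follows.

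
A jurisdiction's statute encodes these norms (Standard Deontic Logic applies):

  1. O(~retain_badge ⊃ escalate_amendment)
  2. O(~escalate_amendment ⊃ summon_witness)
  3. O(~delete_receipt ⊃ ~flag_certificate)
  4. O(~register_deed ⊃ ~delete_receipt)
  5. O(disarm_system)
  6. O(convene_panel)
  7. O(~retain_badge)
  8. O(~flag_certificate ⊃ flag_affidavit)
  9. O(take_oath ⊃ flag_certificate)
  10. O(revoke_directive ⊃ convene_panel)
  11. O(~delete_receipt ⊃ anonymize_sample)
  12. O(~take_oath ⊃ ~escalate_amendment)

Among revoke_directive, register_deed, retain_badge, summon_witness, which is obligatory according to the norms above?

From premise 7 we have O(~retain_badge).
From O(~retain_badge) and premise 1, O(~retain_badge ⊃ escalate_amendment), we obtain O(escalate_amendment).
Premise 12, O(~take_oath ⊃ ~escalate_amendment), contraposes to O(escalate_amendment ⊃ take_oath); with O(escalate_amendment) we get O(take_oath).
Premise 9 is O(take_oath ⊃ flag_certificate); since O(take_oath), deontic closure gives O(flag_certificate).
The contrapositive of premise 3 (O(~delete_receipt ⊃ ~flag_certificate)) is O(flag_certificate ⊃ delete_receipt), and O(flag_certificate) is already established, so O(delete_receipt).
The contrapositive of premise 4 (O(~register_deed ⊃ ~delete_receipt)) is O(delete_receipt ⊃ register_deed), and O(delete_receipt) is already established, so O(register_deed).
So O(register_deed) holds — register_deed is obligatory. None of the other listed options is made obligatory by any chain of premises.

register_deed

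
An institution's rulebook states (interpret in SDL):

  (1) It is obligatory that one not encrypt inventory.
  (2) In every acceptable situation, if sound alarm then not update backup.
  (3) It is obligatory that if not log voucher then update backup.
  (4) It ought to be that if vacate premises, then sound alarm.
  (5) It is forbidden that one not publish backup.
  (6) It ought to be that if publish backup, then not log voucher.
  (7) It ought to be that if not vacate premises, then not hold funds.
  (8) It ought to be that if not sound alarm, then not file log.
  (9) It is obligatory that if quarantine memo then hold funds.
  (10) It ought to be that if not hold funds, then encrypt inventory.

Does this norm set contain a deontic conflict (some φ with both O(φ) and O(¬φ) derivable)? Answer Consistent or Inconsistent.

From premise 1 we have O(¬encrypt_inventory).
Premise 10, O(¬hold_funds → encrypt_inventory), contraposes to O(¬encrypt_inventory → hold_funds); with O(¬encrypt_inventory) we get O(hold_funds).
Premise 7 is O(¬vacate_premises → ¬hold_funds); contrapositively O(hold_funds → vacate_premises). Since O(hold_funds) holds, K gives O(vacate_premises).
Applying K to premise 4 (O(vacate_premises → sound_alarm)) and O(vacate_premises) yields O(sound_alarm).
Applying K to premise 2 (O(sound_alarm → ¬update_backup)) and O(sound_alarm) yields O(¬update_backup).
Premise 3, O(¬log_voucher → update_backup), contraposes to O(¬update_backup → log_voucher); with O(¬update_backup) we get O(log_voucher).
Premise 6 is O(publish_backup → ¬log_voucher); contrapositively O(log_voucher → ¬publish_backup). Since O(log_voucher) holds, K gives O(¬publish_backup).
However, F(¬publish_backup) at premise 5 amounts to O(publish_backup).
We now have both O(¬publish_backup) and O(publish_backup) — publish_backup is simultaneously obligatory and forbidden, violating the D-axiom.

Inconsistent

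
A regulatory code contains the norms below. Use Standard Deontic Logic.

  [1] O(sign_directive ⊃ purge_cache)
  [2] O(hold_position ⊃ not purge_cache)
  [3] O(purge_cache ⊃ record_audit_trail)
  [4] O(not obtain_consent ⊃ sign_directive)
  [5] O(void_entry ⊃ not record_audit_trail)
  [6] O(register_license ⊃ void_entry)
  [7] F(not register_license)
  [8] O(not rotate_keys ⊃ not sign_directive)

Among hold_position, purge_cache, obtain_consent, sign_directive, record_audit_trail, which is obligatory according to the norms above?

obtain_consent

Premise 7, F(not register_license), is equivalent to O(register_license).
Applying K to premise 6 (O(register_license ⊃ void_entry)) and O(register_license) yields O(void_entry).
Premise 5 is O(void_entry ⊃ not record_audit_trail); since O(void_entry), deontic closure gives O(not record_audit_trail).
Premise 3, O(purge_cache ⊃ record_audit_trail), contraposes to O(not record_audit_trail ⊃ not purge_cache); with O(not record_audit_trail) we get O(not purge_cache).
The contrapositive of premise 1 (O(sign_directive ⊃ purge_cache)) is O(not purge_cache ⊃ not sign_directive), and O(not purge_cache) is already established, so O(not sign_directive).
Premise 4, O(not obtain_consent ⊃ sign_directive), contraposes to O(not sign_directive ⊃ obtain_consent); with O(not sign_directive) we get O(obtain_consent).
So O(obtain_consent) holds — obtain_consent is obligatory. None of the other listed options is made obligatory by any chain of premises.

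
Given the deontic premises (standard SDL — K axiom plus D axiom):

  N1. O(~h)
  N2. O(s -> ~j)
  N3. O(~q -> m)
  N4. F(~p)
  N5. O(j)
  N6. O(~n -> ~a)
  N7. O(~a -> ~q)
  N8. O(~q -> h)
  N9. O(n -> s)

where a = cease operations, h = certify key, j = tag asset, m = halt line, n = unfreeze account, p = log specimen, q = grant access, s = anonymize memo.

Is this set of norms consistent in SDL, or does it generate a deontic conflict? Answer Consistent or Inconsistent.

Inconsistent

Premise 1 gives O(~h).
Premise 8, O(~q -> h), contraposes to O(~h -> q); with O(~h) we get O(q).
The contrapositive of premise 7 (O(~a -> ~q)) is O(q -> a), and O(q) is already established, so O(a).
Premise 6, O(~n -> ~a), contraposes to O(a -> n); with O(a) we get O(n).
Premise 9 is O(n -> s); since O(n), deontic closure gives O(s).
Premise 2 is O(s -> ~j); since O(s), deontic closure gives O(~j).
However, premise 5 gives O(j).
We now have both O(~j) and O(j) — j is simultaneously obligatory and forbidden, violating the D-axiom.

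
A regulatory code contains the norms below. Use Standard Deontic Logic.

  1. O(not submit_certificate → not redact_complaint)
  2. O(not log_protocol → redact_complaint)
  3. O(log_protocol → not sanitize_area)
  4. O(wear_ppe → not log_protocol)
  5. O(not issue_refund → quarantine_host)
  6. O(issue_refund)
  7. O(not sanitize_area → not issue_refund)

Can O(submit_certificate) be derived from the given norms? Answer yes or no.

Yes

From premise 6 we have O(issue_refund).
Premise 7 is O(not sanitize_area → not issue_refund); contrapositively O(issue_refund → sanitize_area). Since O(issue_refund) holds, K gives O(sanitize_area).
The contrapositive of premise 3 (O(log_protocol → not sanitize_area)) is O(sanitize_area → not log_protocol), and O(sanitize_area) is already established, so O(not log_protocol).
Premise 2 is O(not log_protocol → redact_complaint); since O(not log_protocol), deontic closure gives O(redact_complaint).
Premise 1, O(not submit_certificate → not redact_complaint), contraposes to O(redact_complaint → submit_certificate); with O(redact_complaint) we get O(submit_certificate).
Premises 4, 5 do not contribute to this derivation.
So O(submit_certificate) follows.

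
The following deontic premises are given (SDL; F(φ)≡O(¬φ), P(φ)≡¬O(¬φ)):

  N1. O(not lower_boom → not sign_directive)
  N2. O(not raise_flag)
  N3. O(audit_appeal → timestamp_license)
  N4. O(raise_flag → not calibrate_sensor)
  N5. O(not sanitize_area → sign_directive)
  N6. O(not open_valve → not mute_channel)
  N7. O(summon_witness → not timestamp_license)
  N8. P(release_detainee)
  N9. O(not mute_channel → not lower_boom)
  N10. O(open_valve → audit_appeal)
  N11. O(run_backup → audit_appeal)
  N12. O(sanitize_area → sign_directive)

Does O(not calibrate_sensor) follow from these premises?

No

Premise 4 is O(raise_flag → not calibrate_sensor), but O(raise_flag) is not derivable from the premises, so it does not yield O(not calibrate_sensor).
No other premise forces O(not calibrate_sensor). An ideal world satisfying every premise can still have not calibrate_sensor false, so O(not calibrate_sensor) is not derivable.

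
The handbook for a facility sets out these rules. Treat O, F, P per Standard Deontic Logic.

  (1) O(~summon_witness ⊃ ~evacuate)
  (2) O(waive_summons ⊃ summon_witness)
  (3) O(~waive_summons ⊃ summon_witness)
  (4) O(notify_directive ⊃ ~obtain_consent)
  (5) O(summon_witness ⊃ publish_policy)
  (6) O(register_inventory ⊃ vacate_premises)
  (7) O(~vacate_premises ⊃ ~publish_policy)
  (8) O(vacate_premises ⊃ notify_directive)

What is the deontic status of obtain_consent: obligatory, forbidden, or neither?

Premises 2 and 3 are O(waive_summons ⊃ summon_witness) and O(~waive_summons ⊃ summon_witness); every ideal world satisfies waive_summons or ~waive_summons, so in either case summon_witness holds — hence O(summon_witness).
Premise 5 is O(summon_witness ⊃ publish_policy); since O(summon_witness), deontic closure gives O(publish_policy).
Premise 7 is O(~vacate_premises ⊃ ~publish_policy); contrapositively O(publish_policy ⊃ vacate_premises). Since O(publish_policy) holds, K gives O(vacate_premises).
From O(vacate_premises) and premise 8, O(vacate_premises ⊃ notify_directive), we obtain O(notify_directive).
With premise 4, O(notify_directive ⊃ ~obtain_consent), the K-axiom yields O(~obtain_consent).
Premises 1, 6 do not contribute to this derivation.
Thus O(~obtain_consent), which is F(obtain_consent): obtain_consent is forbidden.

Forbidden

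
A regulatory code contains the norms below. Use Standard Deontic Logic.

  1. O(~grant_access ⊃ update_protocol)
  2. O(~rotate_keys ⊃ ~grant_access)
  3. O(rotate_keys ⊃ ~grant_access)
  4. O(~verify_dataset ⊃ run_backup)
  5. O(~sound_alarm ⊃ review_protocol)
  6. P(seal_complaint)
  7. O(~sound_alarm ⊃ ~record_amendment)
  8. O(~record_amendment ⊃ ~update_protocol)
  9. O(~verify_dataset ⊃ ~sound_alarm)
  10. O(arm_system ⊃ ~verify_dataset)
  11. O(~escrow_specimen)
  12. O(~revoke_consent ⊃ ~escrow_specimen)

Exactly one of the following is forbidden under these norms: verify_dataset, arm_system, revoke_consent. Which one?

Premises 3 and 2 cover both cases: O(rotate_keys ⊃ ~grant_access) and O(~rotate_keys ⊃ ~grant_access). Since rotate_keys ∨ ~rotate_keys is a tautology, O(~grant_access) follows.
From O(~grant_access) and premise 1, O(~grant_access ⊃ update_protocol), we obtain O(update_protocol).
Premise 8, O(~record_amendment ⊃ ~update_protocol), contraposes to O(update_protocol ⊃ record_amendment); with O(update_protocol) we get O(record_amendment).
Premise 7 is O(~sound_alarm ⊃ ~record_amendment); contrapositively O(record_amendment ⊃ sound_alarm). Since O(record_amendment) holds, K gives O(sound_alarm).
Premise 9, O(~verify_dataset ⊃ ~sound_alarm), contraposes to O(sound_alarm ⊃ verify_dataset); with O(sound_alarm) we get O(verify_dataset).
The contrapositive of premise 10 (O(arm_system ⊃ ~verify_dataset)) is O(verify_dataset ⊃ ~arm_system), and O(verify_dataset) is already established, so O(~arm_system).
So O(~arm_system) holds, i.e. arm_system is forbidden. None of the other listed options is forbidden under the premises.

arm_system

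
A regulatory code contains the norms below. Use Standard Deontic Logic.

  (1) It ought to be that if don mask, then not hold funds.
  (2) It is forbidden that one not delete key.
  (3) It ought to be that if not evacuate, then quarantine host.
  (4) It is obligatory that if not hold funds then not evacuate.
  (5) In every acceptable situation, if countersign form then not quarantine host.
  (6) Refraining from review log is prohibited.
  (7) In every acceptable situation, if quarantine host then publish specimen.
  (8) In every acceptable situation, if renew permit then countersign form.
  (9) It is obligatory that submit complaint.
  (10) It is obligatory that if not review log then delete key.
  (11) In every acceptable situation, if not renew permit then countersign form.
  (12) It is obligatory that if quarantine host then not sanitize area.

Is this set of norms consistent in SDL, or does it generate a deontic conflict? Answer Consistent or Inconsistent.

Consistent

Premise 10 is O(¬review_log → delete_key); even if O(delete_key) held, inferring O(¬review_log) would be affirming the consequent — invalid.
So O(¬review_log) is not derivable, and the apparent clash with O(review_log) does not arise.
A world satisfying every obligation exists (e.g. countersign_form=true, delete_key=true, don_mask=false, evacuate=true, hold_funds=true, publish_specimen=false, quarantine_host=false, renew_permit=false, review_log=true, sanitize_area=false, submit_complaint=true); no atom is both obligatory and forbidden, so the set is consistent.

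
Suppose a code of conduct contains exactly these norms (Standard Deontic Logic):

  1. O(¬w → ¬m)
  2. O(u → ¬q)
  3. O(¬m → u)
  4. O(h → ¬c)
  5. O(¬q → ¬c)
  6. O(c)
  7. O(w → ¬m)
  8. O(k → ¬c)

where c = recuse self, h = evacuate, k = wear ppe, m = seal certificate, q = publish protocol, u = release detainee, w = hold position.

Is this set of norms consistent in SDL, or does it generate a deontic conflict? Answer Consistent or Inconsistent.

Inconsistent

Premises 1 and 7 cover both cases: O(¬w → ¬m) and O(w → ¬m). Since ¬w ∨ w is a tautology, O(¬m) follows.
With premise 3, O(¬m → u), the K-axiom yields O(u).
Premise 2 is O(u → ¬q); since O(u), deontic closure gives O(¬q).
Applying K to premise 5 (O(¬q → ¬c)) and O(¬q) yields O(¬c).
However, premise 6 gives O(c).
We now have both O(¬c) and O(c) — c is simultaneously obligatory and forbidden, violating the D-axiom.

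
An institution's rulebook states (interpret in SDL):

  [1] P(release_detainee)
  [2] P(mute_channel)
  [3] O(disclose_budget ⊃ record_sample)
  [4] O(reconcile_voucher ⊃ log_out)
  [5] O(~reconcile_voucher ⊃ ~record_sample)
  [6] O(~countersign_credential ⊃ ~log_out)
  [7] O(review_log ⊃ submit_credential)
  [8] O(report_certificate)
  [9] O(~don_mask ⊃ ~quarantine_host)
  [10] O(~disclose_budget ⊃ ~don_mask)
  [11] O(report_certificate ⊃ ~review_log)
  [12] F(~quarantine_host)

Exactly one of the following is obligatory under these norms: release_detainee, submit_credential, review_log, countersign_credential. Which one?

Premise 12, F(~quarantine_host), is equivalent to O(quarantine_host).
Premise 9 is O(~don_mask ⊃ ~quarantine_host); contrapositively O(quarantine_host ⊃ don_mask). Since O(quarantine_host) holds, K gives O(don_mask).
The contrapositive of premise 10 (O(~disclose_budget ⊃ ~don_mask)) is O(don_mask ⊃ disclose_budget), and O(don_mask) is already established, so O(disclose_budget).
Applying K to premise 3 (O(disclose_budget ⊃ record_sample)) and O(disclose_budget) yields O(record_sample).
Premise 5 is O(~reconcile_voucher ⊃ ~record_sample); contrapositively O(record_sample ⊃ reconcile_voucher). Since O(record_sample) holds, K gives O(reconcile_voucher).
From O(reconcile_voucher) and premise 4, O(reconcile_voucher ⊃ log_out), we obtain O(log_out).
Premise 6, O(~countersign_credential ⊃ ~log_out), contraposes to O(log_out ⊃ countersign_credential); with O(log_out) we get O(countersign_credential).
So O(countersign_credential) holds — countersign_credential is obligatory. None of the other listed options is made obligatory by any chain of premises.

countersign_credential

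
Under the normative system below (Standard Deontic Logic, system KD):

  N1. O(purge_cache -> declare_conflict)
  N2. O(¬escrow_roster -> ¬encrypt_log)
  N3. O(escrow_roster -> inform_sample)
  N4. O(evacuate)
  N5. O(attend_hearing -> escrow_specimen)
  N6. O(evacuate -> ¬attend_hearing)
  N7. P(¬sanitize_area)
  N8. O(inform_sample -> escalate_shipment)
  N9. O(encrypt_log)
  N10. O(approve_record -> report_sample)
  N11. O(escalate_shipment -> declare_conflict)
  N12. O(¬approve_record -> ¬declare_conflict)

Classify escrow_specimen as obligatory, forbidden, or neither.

Neither

Premise 5 is O(attend_hearing -> escrow_specimen), but O(attend_hearing) is not derivable from the premises, so it does not yield O(escrow_specimen).
No premise or chain of K-axiom applications forces O(escrow_specimen), and none forces O(¬escrow_specimen). So escrow_specimen is neither obligatory nor forbidden under these norms.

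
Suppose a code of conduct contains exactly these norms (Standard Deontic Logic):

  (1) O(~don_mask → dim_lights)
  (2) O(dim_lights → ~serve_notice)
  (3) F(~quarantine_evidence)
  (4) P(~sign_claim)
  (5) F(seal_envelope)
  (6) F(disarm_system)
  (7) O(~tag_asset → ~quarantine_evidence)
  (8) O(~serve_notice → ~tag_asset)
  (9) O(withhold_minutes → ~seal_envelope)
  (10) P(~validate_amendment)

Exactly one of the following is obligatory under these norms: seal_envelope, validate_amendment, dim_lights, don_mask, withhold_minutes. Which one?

Premise 3, F(~quarantine_evidence), is equivalent to O(quarantine_evidence).
The contrapositive of premise 7 (O(~tag_asset → ~quarantine_evidence)) is O(quarantine_evidence → tag_asset), and O(quarantine_evidence) is already established, so O(tag_asset).
Premise 8, O(~serve_notice → ~tag_asset), contraposes to O(tag_asset → serve_notice); with O(tag_asset) we get O(serve_notice).
Premise 2, O(dim_lights → ~serve_notice), contraposes to O(serve_notice → ~dim_lights); with O(serve_notice) we get O(~dim_lights).
Premise 1, O(~don_mask → dim_lights), contraposes to O(~dim_lights → don_mask); with O(~dim_lights) we get O(don_mask).
So O(don_mask) holds — don_mask is obligatory. None of the other listed options is made obligatory by any chain of premises.

don_mask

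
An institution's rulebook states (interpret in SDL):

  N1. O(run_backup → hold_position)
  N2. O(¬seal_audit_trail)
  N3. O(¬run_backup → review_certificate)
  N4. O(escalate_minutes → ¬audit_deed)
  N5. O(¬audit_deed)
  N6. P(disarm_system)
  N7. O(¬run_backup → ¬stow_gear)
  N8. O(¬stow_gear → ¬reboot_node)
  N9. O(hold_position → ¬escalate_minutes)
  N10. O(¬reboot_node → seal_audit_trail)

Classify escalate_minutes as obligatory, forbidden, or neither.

Premise 2 states O(¬seal_audit_trail) outright.
Premise 10, O(¬reboot_node → seal_audit_trail), contraposes to O(¬seal_audit_trail → reboot_node); with O(¬seal_audit_trail) we get O(reboot_node).
Premise 8 is O(¬stow_gear → ¬reboot_node); contrapositively O(reboot_node → stow_gear). Since O(reboot_node) holds, K gives O(stow_gear).
Premise 7 is O(¬run_backup → ¬stow_gear); contrapositively O(stow_gear → run_backup). Since O(stow_gear) holds, K gives O(run_backup).
With premise 1, O(run_backup → hold_position), the K-axiom yields O(hold_position).
From O(hold_position) and premise 9, O(hold_position → ¬escalate_minutes), we obtain O(¬escalate_minutes).
Premises 3, 4, 5, 6 do not contribute to this derivation.
Thus O(¬escalate_minutes), which is F(escalate_minutes): escalate_minutes is forbidden.

Forbidden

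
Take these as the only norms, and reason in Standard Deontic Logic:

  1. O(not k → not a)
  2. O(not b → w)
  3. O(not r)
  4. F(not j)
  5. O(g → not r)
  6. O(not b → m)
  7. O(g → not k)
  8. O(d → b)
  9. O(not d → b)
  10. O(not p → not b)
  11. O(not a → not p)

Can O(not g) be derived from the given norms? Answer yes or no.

Premises 9 and 8 cover both cases: O(not d → b) and O(d → b). Since not d ∨ d is a tautology, O(b) follows.
Premise 10 is O(not p → not b); contrapositively O(b → p). Since O(b) holds, K gives O(p).
Premise 11, O(not a → not p), contraposes to O(p → a); with O(p) we get O(a).
Premise 1 is O(not k → not a); contrapositively O(a → k). Since O(a) holds, K gives O(k).
The contrapositive of premise 7 (O(g → not k)) is O(k → not g), and O(k) is already established, so O(not g).
Premises 2, 3, 4, 5, 6 do not contribute to this derivation.
So O(not g) follows.

Yes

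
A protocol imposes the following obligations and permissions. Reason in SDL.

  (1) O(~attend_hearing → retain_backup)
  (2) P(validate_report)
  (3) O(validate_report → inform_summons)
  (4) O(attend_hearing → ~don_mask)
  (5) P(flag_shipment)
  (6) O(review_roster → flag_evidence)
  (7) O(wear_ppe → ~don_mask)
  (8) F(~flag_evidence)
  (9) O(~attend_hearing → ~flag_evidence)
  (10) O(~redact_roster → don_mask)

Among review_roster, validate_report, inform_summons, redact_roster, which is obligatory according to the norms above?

redact_roster

Premise 8, F(~flag_evidence), is equivalent to O(flag_evidence).
Premise 9, O(~attend_hearing → ~flag_evidence), contraposes to O(flag_evidence → attend_hearing); with O(flag_evidence) we get O(attend_hearing).
From O(attend_hearing) and premise 4, O(attend_hearing → ~don_mask), we obtain O(~don_mask).
Premise 10 is O(~redact_roster → don_mask); contrapositively O(~don_mask → redact_roster). Since O(~don_mask) holds, K gives O(redact_roster).
So O(redact_roster) holds — redact_roster is obligatory. None of the other listed options is made obligatory by any chain of premises.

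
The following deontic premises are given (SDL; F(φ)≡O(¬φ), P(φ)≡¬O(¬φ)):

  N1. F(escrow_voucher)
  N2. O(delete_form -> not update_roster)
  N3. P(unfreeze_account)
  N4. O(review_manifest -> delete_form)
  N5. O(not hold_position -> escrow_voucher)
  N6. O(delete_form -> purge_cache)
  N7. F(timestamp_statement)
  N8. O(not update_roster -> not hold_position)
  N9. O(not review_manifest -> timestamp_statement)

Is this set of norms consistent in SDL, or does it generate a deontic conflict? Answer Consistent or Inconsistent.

Premise 1, F(escrow_voucher), is equivalent to O(not escrow_voucher).
The contrapositive of premise 5 (O(not hold_position -> escrow_voucher)) is O(not escrow_voucher -> hold_position), and O(not escrow_voucher) is already established, so O(hold_position).
The contrapositive of premise 8 (O(not update_roster -> not hold_position)) is O(hold_position -> update_roster), and O(hold_position) is already established, so O(update_roster).
Premise 2 is O(delete_form -> not update_roster); contrapositively O(update_roster -> not delete_form). Since O(update_roster) holds, K gives O(not delete_form).
The contrapositive of premise 4 (O(review_manifest -> delete_form)) is O(not delete_form -> not review_manifest), and O(not delete_form) is already established, so O(not review_manifest).
From O(not review_manifest) and premise 9, O(not review_manifest -> timestamp_statement), we obtain O(timestamp_statement).
Yet premise 7 is F(timestamp_statement), i.e. O(not timestamp_statement).
We now have both O(timestamp_statement) and O(not timestamp_statement) — timestamp_statement is simultaneously obligatory and forbidden, violating the D-axiom.

Inconsistent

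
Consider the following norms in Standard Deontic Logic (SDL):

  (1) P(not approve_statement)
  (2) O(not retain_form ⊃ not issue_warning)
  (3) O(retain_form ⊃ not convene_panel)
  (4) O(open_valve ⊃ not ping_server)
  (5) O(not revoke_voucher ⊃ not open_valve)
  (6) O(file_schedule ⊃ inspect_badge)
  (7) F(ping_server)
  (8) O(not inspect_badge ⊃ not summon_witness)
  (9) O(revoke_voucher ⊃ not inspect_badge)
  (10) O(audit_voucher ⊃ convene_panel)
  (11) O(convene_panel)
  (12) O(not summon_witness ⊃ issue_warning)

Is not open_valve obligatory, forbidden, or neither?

Premise 11 states O(convene_panel) outright.
Premise 3, O(retain_form ⊃ not convene_panel), contraposes to O(convene_panel ⊃ not retain_form); with O(convene_panel) we get O(not retain_form).
With premise 2, O(not retain_form ⊃ not issue_warning), the K-axiom yields O(not issue_warning).
Premise 12, O(not summon_witness ⊃ issue_warning), contraposes to O(not issue_warning ⊃ summon_witness); with O(not issue_warning) we get O(summon_witness).
The contrapositive of premise 8 (O(not inspect_badge ⊃ not summon_witness)) is O(summon_witness ⊃ inspect_badge), and O(summon_witness) is already established, so O(inspect_badge).
The contrapositive of premise 9 (O(revoke_voucher ⊃ not inspect_badge)) is O(inspect_badge ⊃ not revoke_voucher), and O(inspect_badge) is already established, so O(not revoke_voucher).
Premise 5 is O(not revoke_voucher ⊃ not open_valve); since O(not revoke_voucher), deontic closure gives O(not open_valve).
Premises 1, 4, 6, 7, 10 do not contribute to this derivation.
Hence not open_valve is obligatory.

Obligatory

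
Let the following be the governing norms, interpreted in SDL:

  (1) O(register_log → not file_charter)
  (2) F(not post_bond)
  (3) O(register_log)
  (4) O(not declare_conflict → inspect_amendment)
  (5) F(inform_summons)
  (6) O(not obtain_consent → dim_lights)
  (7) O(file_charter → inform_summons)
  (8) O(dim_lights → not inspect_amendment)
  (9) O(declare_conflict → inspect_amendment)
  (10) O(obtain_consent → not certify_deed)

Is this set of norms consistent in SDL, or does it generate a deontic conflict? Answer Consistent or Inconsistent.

Consistent

Premise 7 is O(file_charter → inform_summons), but O(file_charter) is not derivable from the premises, so it does not yield O(inform_summons).
So O(inform_summons) is not derivable, and the apparent clash with O(not inform_summons) does not arise.
A world satisfying every obligation exists (e.g. certify_deed=false, declare_conflict=false, dim_lights=false, file_charter=false, inform_summons=false, inspect_amendment=true, obtain_consent=true, post_bond=true, register_log=true); no atom is both obligatory and forbidden, so the set is consistent.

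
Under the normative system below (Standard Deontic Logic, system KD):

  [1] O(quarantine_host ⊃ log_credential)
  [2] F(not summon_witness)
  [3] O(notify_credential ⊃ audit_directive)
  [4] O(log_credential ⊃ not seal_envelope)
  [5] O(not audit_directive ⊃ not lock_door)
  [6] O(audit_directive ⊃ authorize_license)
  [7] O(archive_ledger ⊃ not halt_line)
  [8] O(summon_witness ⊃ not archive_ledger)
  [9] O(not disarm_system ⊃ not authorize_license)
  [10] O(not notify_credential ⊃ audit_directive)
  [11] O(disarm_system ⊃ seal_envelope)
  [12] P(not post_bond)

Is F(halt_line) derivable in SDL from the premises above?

Premise 7 is O(archive_ledger ⊃ not halt_line), but O(archive_ledger) is not derivable from the premises, so it does not yield O(not halt_line).
No other premise forces O(not halt_line). An ideal world satisfying every premise can still have halt_line true, so F(halt_line) is not derivable.

No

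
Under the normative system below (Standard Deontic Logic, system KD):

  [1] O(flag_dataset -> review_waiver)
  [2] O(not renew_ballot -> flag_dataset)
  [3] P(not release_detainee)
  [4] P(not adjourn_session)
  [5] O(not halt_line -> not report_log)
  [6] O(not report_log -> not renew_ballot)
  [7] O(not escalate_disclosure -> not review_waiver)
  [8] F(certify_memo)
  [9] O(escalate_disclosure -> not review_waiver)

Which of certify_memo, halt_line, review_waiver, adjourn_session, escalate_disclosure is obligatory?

halt_line

Premises 9 and 7 cover both cases: O(escalate_disclosure -> not review_waiver) and O(not escalate_disclosure -> not review_waiver). Since escalate_disclosure ∨ not escalate_disclosure is a tautology, O(not review_waiver) follows.
Premise 1 is O(flag_dataset -> review_waiver); contrapositively O(not review_waiver -> not flag_dataset). Since O(not review_waiver) holds, K gives O(not flag_dataset).
Premise 2 is O(not renew_ballot -> flag_dataset); contrapositively O(not flag_dataset -> renew_ballot). Since O(not flag_dataset) holds, K gives O(renew_ballot).
Premise 6, O(not report_log -> not renew_ballot), contraposes to O(renew_ballot -> report_log); with O(renew_ballot) we get O(report_log).
Premise 5, O(not halt_line -> not report_log), contraposes to O(report_log -> halt_line); with O(report_log) we get O(halt_line).
So O(halt_line) holds — halt_line is obligatory. None of the other listed options is made obligatory by any chain of premises.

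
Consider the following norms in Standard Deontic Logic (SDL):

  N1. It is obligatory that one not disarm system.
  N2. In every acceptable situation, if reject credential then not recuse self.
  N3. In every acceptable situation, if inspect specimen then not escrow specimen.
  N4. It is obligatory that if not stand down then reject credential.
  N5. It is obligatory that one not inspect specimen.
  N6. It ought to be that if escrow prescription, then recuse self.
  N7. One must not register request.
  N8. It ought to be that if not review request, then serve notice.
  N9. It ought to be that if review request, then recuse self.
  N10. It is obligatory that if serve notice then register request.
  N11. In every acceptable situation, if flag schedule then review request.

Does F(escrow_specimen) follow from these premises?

Premise 3 is O(inspect_specimen → ¬escrow_specimen), but O(inspect_specimen) is not derivable from the premises, so it does not yield O(¬escrow_specimen).
No other premise forces O(¬escrow_specimen). An ideal world satisfying every premise can still have escrow_specimen true, so F(escrow_specimen) is not derivable.

No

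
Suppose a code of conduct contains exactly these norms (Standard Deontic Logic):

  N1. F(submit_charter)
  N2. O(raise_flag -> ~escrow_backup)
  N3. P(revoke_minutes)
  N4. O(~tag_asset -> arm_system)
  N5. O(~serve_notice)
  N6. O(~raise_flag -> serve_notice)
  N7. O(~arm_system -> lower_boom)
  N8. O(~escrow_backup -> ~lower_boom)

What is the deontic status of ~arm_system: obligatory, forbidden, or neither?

Premise 5 states O(~serve_notice) outright.
Premise 6, O(~raise_flag -> serve_notice), contraposes to O(~serve_notice -> raise_flag); with O(~serve_notice) we get O(raise_flag).
With premise 2, O(raise_flag -> ~escrow_backup), the K-axiom yields O(~escrow_backup).
Applying K to premise 8 (O(~escrow_backup -> ~lower_boom)) and O(~escrow_backup) yields O(~lower_boom).
Premise 7, O(~arm_system -> lower_boom), contraposes to O(~lower_boom -> arm_system); with O(~lower_boom) we get O(arm_system).
Premises 1, 3, 4 do not contribute to this derivation.
Thus O(arm_system), which is F(~arm_system): ~arm_system is forbidden.

Forbidden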